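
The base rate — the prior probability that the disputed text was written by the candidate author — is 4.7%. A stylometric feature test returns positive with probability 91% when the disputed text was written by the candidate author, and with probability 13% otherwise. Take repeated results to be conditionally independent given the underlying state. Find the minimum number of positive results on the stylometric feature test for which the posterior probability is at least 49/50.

Prior odds: 0.047 ÷ 0.953 = 47/953.
Likelihood ratio of a positive result = 0.91/0.13 = 7.
Target posterior odds = 0.98/0.02 = 49.
Require 7ⁿ ≥ 49 ÷ (47/953) = 46697/47.
7³ = 343 falls short of 46697/47 but 7⁴ = 2401 reaches it, so n = 4.

4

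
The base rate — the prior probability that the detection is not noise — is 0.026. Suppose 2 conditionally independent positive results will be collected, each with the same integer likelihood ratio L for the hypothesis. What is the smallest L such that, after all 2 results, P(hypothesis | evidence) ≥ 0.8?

Prior odds = 0.026/0.974 = 13/487.
Target odds = 0.8/0.2 = 4.
Need L² ≥ 4 ÷ (13/487) = 1948/13.
12² = 144 < 1948/13 ≤ 169 = 13², so L = 13.

13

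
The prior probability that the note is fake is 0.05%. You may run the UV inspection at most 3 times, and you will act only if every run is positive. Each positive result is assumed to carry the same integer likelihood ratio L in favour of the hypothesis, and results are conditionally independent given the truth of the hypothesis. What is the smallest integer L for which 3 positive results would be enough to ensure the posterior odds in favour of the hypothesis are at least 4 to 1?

Prior odds = 0.0005/0.9995 = 1/1999.
Target odds = 4.
Need L³ ≥ 4 ÷ (1/1999) = 7996.
19³ = 6859 < 7996 ≤ 8000 = 20³, so L = 20.

20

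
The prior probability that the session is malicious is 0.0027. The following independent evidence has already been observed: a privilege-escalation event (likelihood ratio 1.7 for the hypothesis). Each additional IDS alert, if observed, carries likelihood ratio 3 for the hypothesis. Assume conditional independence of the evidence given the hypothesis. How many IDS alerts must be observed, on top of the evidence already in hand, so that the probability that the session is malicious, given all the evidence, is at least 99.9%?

Prior odds = 0.0027/0.9973 = 27/9973.
Bayes factor of the evidence already in hand = 1.7.
Odds after that evidence = (27/9973) × 1.7 = 459/99730.
Target odds = 0.999/0.001 = 999.
Need 3ⁿ ≥ 999 ÷ (459/99730) = 3690010/17.
3¹¹ = 177147 falls short of 3690010/17 but 3¹² = 531441 reaches it, so n = 12.

12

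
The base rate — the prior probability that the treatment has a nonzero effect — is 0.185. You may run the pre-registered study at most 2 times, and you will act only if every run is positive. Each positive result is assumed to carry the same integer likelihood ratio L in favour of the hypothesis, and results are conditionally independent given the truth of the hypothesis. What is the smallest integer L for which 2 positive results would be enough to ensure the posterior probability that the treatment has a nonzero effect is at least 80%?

5

Prior odds = 0.185/0.815 = 37/163.
Target odds = 0.8/0.2 = 4.
Need L² ≥ 4 ÷ (37/163) = 652/37.
4² = 16 < 652/37 ≤ 25 = 5², so L = 5.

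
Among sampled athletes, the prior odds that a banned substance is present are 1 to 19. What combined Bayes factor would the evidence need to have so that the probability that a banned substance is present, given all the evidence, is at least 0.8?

76

Prior odds = 1/19.
Target odds = 0.8/0.2 = 4.
Required Bayes factor = 4 ÷ (1/19) = 76.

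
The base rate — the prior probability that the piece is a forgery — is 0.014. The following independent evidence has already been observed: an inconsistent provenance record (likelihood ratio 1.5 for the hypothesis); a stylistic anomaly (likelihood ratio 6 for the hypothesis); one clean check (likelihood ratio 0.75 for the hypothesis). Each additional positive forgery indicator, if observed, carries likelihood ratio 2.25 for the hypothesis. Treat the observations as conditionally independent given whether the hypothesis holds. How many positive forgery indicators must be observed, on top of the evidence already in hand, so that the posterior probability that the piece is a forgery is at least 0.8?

Prior odds = 0.014/0.986 = 7/493.
Combined Bayes factor of the evidence already in hand = 1.5 × 6 × 0.75 = 6.75.
Odds after that evidence = (7/493) × 6.75 = 189/1972.
Target odds = 0.8/0.2 = 4.
Need 2.25ⁿ ≥ 4 ÷ (189/1972) = 7888/189.
2.25⁴ = 25.62890625 falls short of 7888/189 but 2.25⁵ = 59049/1024 reaches it, so n = 5.

5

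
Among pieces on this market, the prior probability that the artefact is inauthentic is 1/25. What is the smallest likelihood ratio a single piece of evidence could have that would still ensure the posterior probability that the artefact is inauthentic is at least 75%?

72

Prior odds = 0.04/0.96 = 1/24.
Target odds = 0.75/0.25 = 3.
Required Bayes factor = 3 ÷ (1/24) = 72.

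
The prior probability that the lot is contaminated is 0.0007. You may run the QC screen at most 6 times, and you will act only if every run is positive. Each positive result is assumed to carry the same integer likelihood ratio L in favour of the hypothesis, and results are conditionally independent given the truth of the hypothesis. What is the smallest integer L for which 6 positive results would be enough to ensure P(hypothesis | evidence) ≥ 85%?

5

Prior odds = 0.0007/0.9993 = 7/9993.
Target odds = 0.85/0.15 = 17/3.
Need L⁶ ≥ 17/3 ÷ (7/9993) = 56627/7.
4⁶ = 4096 < 56627/7 ≤ 15625 = 5⁶, so L = 5.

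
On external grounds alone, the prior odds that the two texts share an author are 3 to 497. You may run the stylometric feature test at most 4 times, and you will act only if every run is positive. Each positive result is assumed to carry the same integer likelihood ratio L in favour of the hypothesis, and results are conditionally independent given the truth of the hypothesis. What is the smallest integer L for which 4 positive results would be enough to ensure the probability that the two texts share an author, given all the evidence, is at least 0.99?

Prior odds = 3/497.
Target odds = 0.99/0.01 = 99.
Need L⁴ ≥ 99 ÷ (3/497) = 16401.
11⁴ = 14641 < 16401 ≤ 20736 = 12⁴, so L = 12.

12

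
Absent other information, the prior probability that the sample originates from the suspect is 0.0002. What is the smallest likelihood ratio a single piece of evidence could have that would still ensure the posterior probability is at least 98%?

244951

Prior odds = 0.0002/0.9998 = 1/4999.
Target odds = 0.98/0.02 = 49.
Required Bayes factor = 49 ÷ (1/4999) = 244951.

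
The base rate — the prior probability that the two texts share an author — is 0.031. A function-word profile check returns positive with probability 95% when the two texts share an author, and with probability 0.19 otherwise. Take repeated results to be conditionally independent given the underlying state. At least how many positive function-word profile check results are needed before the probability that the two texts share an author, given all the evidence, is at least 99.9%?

7

Prior odds = 0.031/0.969 = 31/969.
Likelihood ratio of a positive result = 0.95/0.19 = 5.
Target odds: 0.999 ÷ 0.001 = 999.
Require 5ⁿ ≥ 999 ÷ (31/969) = 968031/31.
5⁶ = 15625 falls short of 968031/31 but 5⁷ = 78125 reaches it, so n = 7.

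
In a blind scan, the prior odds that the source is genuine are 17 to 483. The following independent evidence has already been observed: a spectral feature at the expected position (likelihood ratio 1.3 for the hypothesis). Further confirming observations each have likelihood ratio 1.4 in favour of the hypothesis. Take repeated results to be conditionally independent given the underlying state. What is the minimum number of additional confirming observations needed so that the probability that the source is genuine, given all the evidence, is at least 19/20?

18

Prior odds = 17/483.
Bayes factor of the evidence already in hand = 1.3.
Odds after that evidence = (17/483) × 1.3 = 221/4830.
Target odds = 0.95/0.05 = 19.
Need 1.4ⁿ ≥ 19 ÷ (221/4830) = 91770/221.
1.4¹⁷ ≈304.913 falls short of 91770/221 but 1.4¹⁸ ≈426.879 reaches it, so n = 18.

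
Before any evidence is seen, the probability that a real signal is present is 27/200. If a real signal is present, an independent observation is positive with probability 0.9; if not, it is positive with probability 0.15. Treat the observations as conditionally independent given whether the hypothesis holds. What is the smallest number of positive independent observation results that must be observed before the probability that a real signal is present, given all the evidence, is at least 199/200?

Prior odds = 0.135/0.865 = 27/173.
Likelihood ratio of a positive = 0.9/0.15 = 6.
Target odds: 0.995 ÷ 0.005 = 199.
Require 6ⁿ ≥ 199 ÷ (27/173) = 34427/27.
6³ = 216 falls short of 34427/27 but 6⁴ = 1296 reaches it, so n = 4.

4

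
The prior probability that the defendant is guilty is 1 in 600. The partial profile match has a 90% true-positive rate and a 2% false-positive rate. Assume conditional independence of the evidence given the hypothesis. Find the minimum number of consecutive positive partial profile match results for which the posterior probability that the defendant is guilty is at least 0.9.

Prior odds: (1/600) ÷ (599/600) = 1/599.
Likelihood ratio of a positive result = 0.9/0.02 = 45.
Target posterior odds = 0.9/0.1 = 9.
Require 45ⁿ ≥ 9 ÷ (1/599) = 5391.
45² = 2025 falls short of 5391 but 45³ = 91125 reaches it, so n = 3.

3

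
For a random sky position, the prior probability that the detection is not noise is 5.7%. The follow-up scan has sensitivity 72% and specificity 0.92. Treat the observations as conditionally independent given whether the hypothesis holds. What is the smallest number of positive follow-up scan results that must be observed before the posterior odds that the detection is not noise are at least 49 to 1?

Prior odds = 0.057/0.943 = 57/943.
False-positive rate = 1 − 0.92 = 0.08; likelihood ratio of a positive = 0.72/0.08 = 9.
Target odds = 49.
Need (57/943) × 9ⁿ ≥ 49, i.e. 9ⁿ ≥ 46207/57.
9³ = 729 falls short of 46207/57 but 9⁴ = 6561 reaches it, so n = 4.

4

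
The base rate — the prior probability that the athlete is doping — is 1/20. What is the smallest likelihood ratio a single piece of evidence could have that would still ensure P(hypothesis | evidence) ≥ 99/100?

1881

Prior odds = 0.05/0.95 = 1/19.
Target odds = 0.99/0.01 = 99.
Required Bayes factor = 99 ÷ (1/19) = 1881.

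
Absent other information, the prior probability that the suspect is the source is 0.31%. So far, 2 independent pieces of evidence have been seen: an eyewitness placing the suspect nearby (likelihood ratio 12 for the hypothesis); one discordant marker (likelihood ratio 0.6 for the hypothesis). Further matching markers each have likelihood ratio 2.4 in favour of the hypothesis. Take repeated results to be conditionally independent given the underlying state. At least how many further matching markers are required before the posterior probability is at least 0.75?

6

Prior odds = 0.0031/0.9969 = 31/9969.
Combined Bayes factor of the evidence already in hand = 12 × 0.6 = 7.2.
Odds after that evidence = (31/9969) × 7.2 = 372/16615.
Target odds = 0.75/0.25 = 3.
Need 2.4ⁿ ≥ 3 ÷ (372/16615) = 16615/124.
2.4⁵ = 79.62624 falls short of 16615/124 but 2.4⁶ = 2985984/15625 reaches it, so n = 6.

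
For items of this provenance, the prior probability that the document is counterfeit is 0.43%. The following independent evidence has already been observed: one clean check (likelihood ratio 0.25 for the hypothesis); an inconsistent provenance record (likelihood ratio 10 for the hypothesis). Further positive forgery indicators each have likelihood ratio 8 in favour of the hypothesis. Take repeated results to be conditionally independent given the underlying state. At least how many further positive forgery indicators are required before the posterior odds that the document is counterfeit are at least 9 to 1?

Prior odds = 0.0043/0.9957 = 43/9957.
Combined Bayes factor of the evidence already in hand = 0.25 × 10 = 2.5.
Odds after that evidence = (43/9957) × 2.5 = 215/19914.
Target odds = 9.
Need 8ⁿ ≥ 9 ÷ (215/19914) = 179226/215.
8³ = 512 falls short of 179226/215 but 8⁴ = 4096 reaches it, so n = 4.

4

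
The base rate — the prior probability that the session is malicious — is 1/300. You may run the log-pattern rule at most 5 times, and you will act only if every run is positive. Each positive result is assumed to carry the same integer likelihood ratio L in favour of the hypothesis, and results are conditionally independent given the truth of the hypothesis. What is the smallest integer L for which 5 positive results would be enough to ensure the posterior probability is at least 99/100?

8

Prior odds = (1/300)/(299/300) = 1/299.
Target odds = 0.99/0.01 = 99.
Need L⁵ ≥ 99 ÷ (1/299) = 29601.
7⁵ = 16807 < 29601 ≤ 32768 = 8⁵, so L = 8.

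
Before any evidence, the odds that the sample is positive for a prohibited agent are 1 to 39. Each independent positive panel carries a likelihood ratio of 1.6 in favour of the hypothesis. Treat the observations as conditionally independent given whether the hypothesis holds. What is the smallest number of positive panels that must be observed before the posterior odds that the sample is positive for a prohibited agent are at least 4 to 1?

11

Prior odds = 1/39.
Likelihood ratio per positive panel = 1.6.
Target odds = 4.
Need (1/39) × 1.6ⁿ ≥ 4, i.e. 1.6ⁿ ≥ 156.
1.6¹⁰ ≈109.951 falls short of 156 but 1.6¹¹ ≈175.922 reaches it, so n = 11.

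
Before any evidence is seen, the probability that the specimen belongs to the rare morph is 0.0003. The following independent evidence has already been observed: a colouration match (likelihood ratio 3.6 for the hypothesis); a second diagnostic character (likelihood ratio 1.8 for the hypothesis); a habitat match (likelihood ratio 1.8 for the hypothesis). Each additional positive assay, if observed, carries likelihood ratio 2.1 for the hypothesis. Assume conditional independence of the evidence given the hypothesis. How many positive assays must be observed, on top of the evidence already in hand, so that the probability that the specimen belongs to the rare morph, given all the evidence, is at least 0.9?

11

Prior odds = 0.0003/0.9997 = 3/9997.
Combined Bayes factor of the evidence already in hand = 3.6 × 1.8 × 1.8 = 11.664.
Odds after that evidence = (3/9997) × 11.664 = 4374/1249625.
Target odds = 0.9/0.1 = 9.
Need 2.1ⁿ ≥ 9 ÷ (4374/1249625) = 1249625/486.
2.1¹⁰ ≈1667.99 falls short of 1249625/486 but 2.1¹¹ ≈3502.78 reaches it, so n = 11.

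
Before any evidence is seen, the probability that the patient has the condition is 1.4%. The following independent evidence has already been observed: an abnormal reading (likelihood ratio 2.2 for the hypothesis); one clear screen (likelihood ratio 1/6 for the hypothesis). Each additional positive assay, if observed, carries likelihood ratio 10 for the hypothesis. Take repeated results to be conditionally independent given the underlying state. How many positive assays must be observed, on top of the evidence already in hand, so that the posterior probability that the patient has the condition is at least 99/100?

Prior odds = 0.014/0.986 = 7/493.
Combined Bayes factor of the evidence already in hand = 2.2 × (1/6) = 11/30.
Odds after that evidence = (7/493) × 11/30 = 77/14790.
Target odds = 0.99/0.01 = 99.
Need 10ⁿ ≥ 99 ÷ (77/14790) = 133110/7.
10⁴ = 10000 falls short of 133110/7 but 10⁵ = 100000 reaches it, so n = 5.

5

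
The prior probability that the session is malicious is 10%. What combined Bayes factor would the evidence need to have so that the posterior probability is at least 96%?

216

Prior odds = 0.1/0.9 = 1/9.
Target odds = 0.96/0.04 = 24.
Required Bayes factor = 24 ÷ (1/9) = 216.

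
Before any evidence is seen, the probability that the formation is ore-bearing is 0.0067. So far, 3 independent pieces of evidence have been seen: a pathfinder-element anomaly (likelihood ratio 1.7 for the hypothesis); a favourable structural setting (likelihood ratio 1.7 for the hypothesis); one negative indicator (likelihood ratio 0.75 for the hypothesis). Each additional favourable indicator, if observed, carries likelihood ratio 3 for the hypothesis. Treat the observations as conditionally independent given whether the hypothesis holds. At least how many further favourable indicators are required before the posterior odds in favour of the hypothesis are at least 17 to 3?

6

Prior odds = 0.0067/0.9933 = 67/9933.
Combined Bayes factor of the evidence already in hand = 1.7 × 1.7 × 0.75 = 2.1675.
Odds after that evidence = (67/9933) × 2.1675 = 19363/1324400.
Target odds = 17/3.
Need 3ⁿ ≥ 17/3 ÷ (19363/1324400) = 1324400/3417.
3⁵ = 243 falls short of 1324400/3417 but 3⁶ = 729 reaches it, so n = 6.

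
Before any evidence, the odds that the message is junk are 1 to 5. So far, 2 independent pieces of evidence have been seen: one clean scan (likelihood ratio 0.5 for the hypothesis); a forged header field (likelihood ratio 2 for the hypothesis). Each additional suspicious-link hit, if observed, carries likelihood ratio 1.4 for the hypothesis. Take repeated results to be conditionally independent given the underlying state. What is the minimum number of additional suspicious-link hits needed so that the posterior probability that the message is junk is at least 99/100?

19

Prior odds = 0.2.
Combined Bayes factor of the evidence already in hand = 0.5 × 2 = 1.
Odds after that evidence = 0.2 × 1 = 0.2.
Target odds = 0.99/0.01 = 99.
Need 1.4ⁿ ≥ 99 ÷ 0.2 = 495.
1.4¹⁸ ≈426.879 falls short of 495 but 1.4¹⁹ ≈597.63 reaches it, so n = 19.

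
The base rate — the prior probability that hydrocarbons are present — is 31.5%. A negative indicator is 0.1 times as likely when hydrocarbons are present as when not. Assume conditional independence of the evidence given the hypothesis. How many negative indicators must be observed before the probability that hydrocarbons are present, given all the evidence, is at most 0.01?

Prior odds: 0.315 ÷ 0.685 = 63/137.
Likelihood ratio per negative indicator = 0.1.
Target posterior odds = 0.01/0.99 = 1/99.
Need (63/137) × 0.1ⁿ ≤ 1/99, i.e. 0.1ⁿ ≤ 137/6237.
0.1¹ = 0.1 is still above 137/6237 but 0.1² = 0.01 is at or below it, so n = 2.

2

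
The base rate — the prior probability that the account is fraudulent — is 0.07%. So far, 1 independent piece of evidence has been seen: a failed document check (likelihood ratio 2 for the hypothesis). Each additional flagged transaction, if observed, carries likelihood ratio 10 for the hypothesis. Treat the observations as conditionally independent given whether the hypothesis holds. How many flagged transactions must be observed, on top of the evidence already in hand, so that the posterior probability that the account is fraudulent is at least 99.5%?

6

Prior odds = 0.0007/0.9993 = 7/9993.
Bayes factor of the evidence already in hand = 2.
Odds after that evidence = (7/9993) × 2 = 14/9993.
Target odds = 0.995/0.005 = 199.
Need 10ⁿ ≥ 199 ÷ (14/9993) = 1988607/14.
10⁵ = 100000 falls short of 1988607/14 but 10⁶ = 1000000 reaches it, so n = 6.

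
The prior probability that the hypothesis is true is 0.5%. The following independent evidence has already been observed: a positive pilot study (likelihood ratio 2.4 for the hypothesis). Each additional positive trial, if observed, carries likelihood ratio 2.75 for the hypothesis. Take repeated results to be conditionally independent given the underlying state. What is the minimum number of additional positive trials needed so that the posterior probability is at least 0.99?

Prior odds = 0.005/0.995 = 1/199.
Bayes factor of the evidence already in hand = 2.4.
Odds after that evidence = (1/199) × 2.4 = 12/995.
Target odds = 0.99/0.01 = 99.
Need 2.75ⁿ ≥ 99 ÷ (12/995) = 8208.75.
2.75⁸ = 214358881/65536 falls short of 8208.75 but 2.75⁹ ≈8994.86 reaches it, so n = 9.

9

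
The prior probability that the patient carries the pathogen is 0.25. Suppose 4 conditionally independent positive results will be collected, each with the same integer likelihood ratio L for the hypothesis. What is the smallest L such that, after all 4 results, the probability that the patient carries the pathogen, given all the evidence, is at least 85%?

3

Prior odds = 0.25/0.75 = 1/3.
Target odds = 0.85/0.15 = 17/3.
Need L⁴ ≥ 17/3 ÷ (1/3) = 17.
2⁴ = 16 < 17 ≤ 81 = 3⁴, so L = 3.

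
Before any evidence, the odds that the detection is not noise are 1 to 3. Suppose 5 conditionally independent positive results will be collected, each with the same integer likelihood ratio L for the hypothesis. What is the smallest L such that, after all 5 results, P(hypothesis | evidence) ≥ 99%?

4

Prior odds = 1/3.
Target odds = 0.99/0.01 = 99.
Need L⁵ ≥ 99 ÷ (1/3) = 297.
3⁵ = 243 < 297 ≤ 1024 = 4⁵, so L = 4.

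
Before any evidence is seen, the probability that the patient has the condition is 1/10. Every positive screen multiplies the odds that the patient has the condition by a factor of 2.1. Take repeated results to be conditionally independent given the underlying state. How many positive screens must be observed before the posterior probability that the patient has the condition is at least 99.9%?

13

Prior odds = 0.1/0.9 = 1/9.
Likelihood ratio per positive screen = 2.1.
Target odds: 0.999 ÷ 0.001 = 999.
Require 2.1ⁿ ≥ 999 ÷ (1/9) = 8991.
2.1¹² ≈7355.83 falls short of 8991 but 2.1¹³ ≈15447.2 reaches it, so n = 13.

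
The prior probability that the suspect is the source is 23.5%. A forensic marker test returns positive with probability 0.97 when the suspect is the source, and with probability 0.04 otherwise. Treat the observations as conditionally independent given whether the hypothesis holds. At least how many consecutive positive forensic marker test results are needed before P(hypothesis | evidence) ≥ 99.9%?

Prior odds = 0.235/0.765 = 47/153.
Likelihood ratio of a positive result = 0.97/0.04 = 24.25.
Target posterior odds = 0.999/0.001 = 999.
Require 24.25ⁿ ≥ 999 ÷ (47/153) = 152847/47.
24.25² = 588.0625 falls short of 152847/47 but 24.25³ = 912673/64 reaches it, so n = 3.

3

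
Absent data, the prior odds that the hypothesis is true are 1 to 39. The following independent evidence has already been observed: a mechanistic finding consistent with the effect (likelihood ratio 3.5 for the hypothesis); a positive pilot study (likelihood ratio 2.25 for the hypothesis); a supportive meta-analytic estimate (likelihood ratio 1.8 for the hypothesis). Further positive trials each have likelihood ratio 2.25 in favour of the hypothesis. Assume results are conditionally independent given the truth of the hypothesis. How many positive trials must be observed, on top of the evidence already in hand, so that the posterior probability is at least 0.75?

3

Prior odds = 1/39.
Combined Bayes factor of the evidence already in hand = 3.5 × 2.25 × 1.8 = 14.175.
Odds after that evidence = (1/39) × 14.175 = 189/520.
Target odds = 0.75/0.25 = 3.
Need 2.25ⁿ ≥ 3 ÷ (189/520) = 520/63.
2.25² = 5.0625 falls short of 520/63 but 2.25³ = 11.390625 reaches it, so n = 3.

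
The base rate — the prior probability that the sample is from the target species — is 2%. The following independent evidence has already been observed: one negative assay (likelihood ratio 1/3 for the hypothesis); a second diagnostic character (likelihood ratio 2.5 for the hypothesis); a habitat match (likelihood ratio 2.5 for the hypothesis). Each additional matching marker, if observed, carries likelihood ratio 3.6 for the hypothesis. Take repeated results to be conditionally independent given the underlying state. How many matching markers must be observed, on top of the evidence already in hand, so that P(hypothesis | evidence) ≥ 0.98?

6

Prior odds = 0.02/0.98 = 1/49.
Combined Bayes factor of the evidence already in hand = (1/3) × 2.5 × 2.5 = 25/12.
Odds after that evidence = (1/49) × 25/12 = 25/588.
Target odds = 0.98/0.02 = 49.
Need 3.6ⁿ ≥ 49 ÷ (25/588) = 1152.48.
3.6⁵ = 604.66176 falls short of 1152.48 but 3.6⁶ = 34012224/15625 reaches it, so n = 6.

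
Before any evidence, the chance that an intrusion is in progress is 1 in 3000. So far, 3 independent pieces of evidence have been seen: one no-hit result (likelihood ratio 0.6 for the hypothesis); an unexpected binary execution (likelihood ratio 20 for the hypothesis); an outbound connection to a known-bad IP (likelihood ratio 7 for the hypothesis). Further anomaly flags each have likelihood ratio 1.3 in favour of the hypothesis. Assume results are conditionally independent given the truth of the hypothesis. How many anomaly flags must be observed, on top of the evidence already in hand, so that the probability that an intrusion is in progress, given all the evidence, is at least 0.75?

Prior odds = (1/3000)/(2999/3000) = 1/2999.
Combined Bayes factor of the evidence already in hand = 0.6 × 20 × 7 = 84.
Odds after that evidence = (1/2999) × 84 = 84/2999.
Target odds = 0.75/0.25 = 3.
Need 1.3ⁿ ≥ 3 ÷ (84/2999) = 2999/28.
1.3¹⁷ ≈86.5042 falls short of 2999/28 but 1.3¹⁸ ≈112.455 reaches it, so n = 18.

18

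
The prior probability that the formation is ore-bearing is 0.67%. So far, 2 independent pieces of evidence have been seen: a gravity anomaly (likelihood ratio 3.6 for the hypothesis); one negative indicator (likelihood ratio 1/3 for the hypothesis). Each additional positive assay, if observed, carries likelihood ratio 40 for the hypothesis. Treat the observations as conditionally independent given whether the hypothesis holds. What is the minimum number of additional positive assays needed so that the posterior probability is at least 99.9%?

4

Prior odds = 0.0067/0.9933 = 67/9933.
Combined Bayes factor of the evidence already in hand = 3.6 × (1/3) = 1.2.
Odds after that evidence = (67/9933) × 1.2 = 134/16555.
Target odds = 0.999/0.001 = 999.
Need 40ⁿ ≥ 999 ÷ (134/16555) = 16538445/134.
40³ = 64000 falls short of 16538445/134 but 40⁴ = 2560000 reaches it, so n = 4.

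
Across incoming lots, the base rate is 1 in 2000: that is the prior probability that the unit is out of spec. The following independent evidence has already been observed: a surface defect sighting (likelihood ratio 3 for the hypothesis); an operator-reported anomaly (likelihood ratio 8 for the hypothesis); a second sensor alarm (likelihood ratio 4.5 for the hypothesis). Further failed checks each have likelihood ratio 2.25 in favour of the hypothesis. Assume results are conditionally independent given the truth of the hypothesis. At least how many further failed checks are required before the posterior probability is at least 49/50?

9

Prior odds = 0.0005/0.9995 = 1/1999.
Combined Bayes factor of the evidence already in hand = 3 × 8 × 4.5 = 108.
Odds after that evidence = (1/1999) × 108 = 108/1999.
Target odds = 0.98/0.02 = 49.
Need 2.25ⁿ ≥ 49 ÷ (108/1999) = 97951/108.
2.25⁸ = 43046721/65536 falls short of 97951/108 but 2.25⁹ = 387420489/262144 reaches it, so n = 9.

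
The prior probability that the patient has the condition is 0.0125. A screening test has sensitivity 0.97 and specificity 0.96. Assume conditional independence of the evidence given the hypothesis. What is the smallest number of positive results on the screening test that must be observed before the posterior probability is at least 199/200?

4

Prior odds: 0.0125 ÷ 0.9875 = 1/79.
False-positive rate = 1 − 0.96 = 0.04; likelihood ratio of a positive = 0.97/0.04 = 24.25.
Target posterior odds = 0.995/0.005 = 199.
Need (1/79) × 24.25ⁿ ≥ 199, i.e. 24.25ⁿ ≥ 15721.
24.25³ = 912673/64 falls short of 15721 but 24.25⁴ = 88529281/256 reaches it, so n = 4.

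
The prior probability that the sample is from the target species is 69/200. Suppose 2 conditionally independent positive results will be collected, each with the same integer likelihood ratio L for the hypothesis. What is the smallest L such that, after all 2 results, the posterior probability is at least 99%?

14

Prior odds = 0.345/0.655 = 69/131.
Target odds = 0.99/0.01 = 99.
Need L² ≥ 99 ÷ (69/131) = 4323/23.
13² = 169 < 4323/23 ≤ 196 = 14², so L = 14.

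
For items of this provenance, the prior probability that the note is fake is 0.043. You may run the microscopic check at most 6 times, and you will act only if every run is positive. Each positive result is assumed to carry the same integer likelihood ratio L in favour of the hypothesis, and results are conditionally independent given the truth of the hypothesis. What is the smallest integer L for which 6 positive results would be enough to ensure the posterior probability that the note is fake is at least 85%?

Prior odds = 0.043/0.957 = 43/957.
Target odds = 0.85/0.15 = 17/3.
Need L⁶ ≥ 17/3 ÷ (43/957) = 5423/43.
2⁶ = 64 < 5423/43 ≤ 729 = 3⁶, so L = 3.

3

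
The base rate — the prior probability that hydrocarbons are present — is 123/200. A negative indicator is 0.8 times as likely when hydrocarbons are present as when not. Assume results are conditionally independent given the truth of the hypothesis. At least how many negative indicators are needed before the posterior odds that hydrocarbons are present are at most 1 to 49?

Prior odds = 0.615/0.385 = 123/77.
Likelihood ratio per negative indicator = 0.8.
Target odds = 1/49.
Need (123/77) × 0.8ⁿ ≤ 1/49, i.e. 0.8ⁿ ≤ 11/861.
0.8¹⁹ ≈0.0144115 is still above 11/861 but 0.8²⁰ ≈0.0115292 is at or below it, so n = 20.

20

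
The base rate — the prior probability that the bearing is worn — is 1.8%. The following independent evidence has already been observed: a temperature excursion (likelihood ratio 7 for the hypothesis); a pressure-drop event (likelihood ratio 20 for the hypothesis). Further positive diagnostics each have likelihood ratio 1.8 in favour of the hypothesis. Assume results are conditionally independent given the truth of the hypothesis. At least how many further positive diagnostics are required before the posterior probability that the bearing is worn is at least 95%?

4

Prior odds = 0.018/0.982 = 9/491.
Combined Bayes factor of the evidence already in hand = 7 × 20 = 140.
Odds after that evidence = (9/491) × 140 = 1260/491.
Target odds = 0.95/0.05 = 19.
Need 1.8ⁿ ≥ 19 ÷ (1260/491) = 9329/1260.
1.8³ = 5.832 falls short of 9329/1260 but 1.8⁴ = 10.4976 reaches it, so n = 4.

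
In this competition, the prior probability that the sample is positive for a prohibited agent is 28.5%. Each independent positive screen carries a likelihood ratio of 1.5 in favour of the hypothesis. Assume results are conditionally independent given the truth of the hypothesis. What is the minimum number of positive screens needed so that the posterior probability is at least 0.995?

16

Prior odds = 0.285/0.715 = 57/143.
Likelihood ratio per positive screen = 1.5.
Target odds: 0.995 ÷ 0.005 = 199.
Require 1.5ⁿ ≥ 199 ÷ (57/143) = 28457/57.
1.5¹⁵ = 14348907/32768 falls short of 28457/57 but 1.5¹⁶ = 43046721/65536 reaches it, so n = 16.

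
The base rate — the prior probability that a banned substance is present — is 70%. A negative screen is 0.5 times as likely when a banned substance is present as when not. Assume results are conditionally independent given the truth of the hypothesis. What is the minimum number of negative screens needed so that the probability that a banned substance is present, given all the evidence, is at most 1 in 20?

Prior odds: 0.7 ÷ 0.3 = 7/3.
Likelihood ratio per negative screen = 0.5.
Target posterior odds = 0.05/0.95 = 1/19.
Need (7/3) × 0.5ⁿ ≤ 1/19, i.e. 0.5ⁿ ≤ 3/133.
0.5⁵ = 0.03125 is still above 3/133 but 0.5⁶ = 0.015625 is at or below it, so n = 6.

6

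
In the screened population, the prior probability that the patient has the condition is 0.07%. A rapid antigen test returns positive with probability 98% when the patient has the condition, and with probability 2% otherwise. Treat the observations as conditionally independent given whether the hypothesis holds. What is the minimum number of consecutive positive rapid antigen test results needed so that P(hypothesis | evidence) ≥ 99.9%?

Prior odds = 0.0007/0.9993 = 7/9993.
Likelihood ratio of a positive result = 0.98/0.02 = 49.
Target odds: 0.999 ÷ 0.001 = 999.
Require 49ⁿ ≥ 999 ÷ (7/9993) = 9983007/7.
49³ = 117649 falls short of 9983007/7 but 49⁴ = 5764801 reaches it, so n = 4.

4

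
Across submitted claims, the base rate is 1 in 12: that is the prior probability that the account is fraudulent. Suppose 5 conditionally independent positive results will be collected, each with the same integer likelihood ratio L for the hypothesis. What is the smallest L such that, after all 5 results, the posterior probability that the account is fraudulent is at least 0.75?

3

Prior odds = (1/12)/(11/12) = 1/11.
Target odds = 0.75/0.25 = 3.
Need L⁵ ≥ 3 ÷ (1/11) = 33.
2⁵ = 32 < 33 ≤ 243 = 3⁵, so L = 3.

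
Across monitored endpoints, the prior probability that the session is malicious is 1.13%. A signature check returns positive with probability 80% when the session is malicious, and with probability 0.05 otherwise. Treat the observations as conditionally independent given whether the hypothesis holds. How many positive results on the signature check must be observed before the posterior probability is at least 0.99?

Prior odds: 0.0113 ÷ 0.9887 = 113/9887.
Likelihood ratio of a positive result = 0.8/0.05 = 16.
Target posterior odds = 0.99/0.01 = 99.
Require 16ⁿ ≥ 99 ÷ (113/9887) = 978813/113.
16³ = 4096 falls short of 978813/113 but 16⁴ = 65536 reaches it, so n = 4.

4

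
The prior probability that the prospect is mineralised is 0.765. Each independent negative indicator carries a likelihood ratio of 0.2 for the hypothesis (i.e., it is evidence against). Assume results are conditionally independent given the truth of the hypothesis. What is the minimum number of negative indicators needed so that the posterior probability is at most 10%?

Prior odds: 0.765 ÷ 0.235 = 153/47.
Likelihood ratio per negative indicator = 0.2.
Target odds: 0.1 ÷ 0.9 = 1/9.
Need (153/47) × 0.2ⁿ ≤ 1/9, i.e. 0.2ⁿ ≤ 47/1377.
0.2² = 0.04 is still above 47/1377 but 0.2³ = 0.008 is at or below it, so n = 3.

3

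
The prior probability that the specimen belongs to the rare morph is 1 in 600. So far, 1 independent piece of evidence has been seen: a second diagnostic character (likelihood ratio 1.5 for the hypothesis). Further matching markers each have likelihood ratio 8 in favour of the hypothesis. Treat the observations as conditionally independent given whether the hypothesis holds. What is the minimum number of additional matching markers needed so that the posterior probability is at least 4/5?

4

Prior odds = (1/600)/(599/600) = 1/599.
Bayes factor of the evidence already in hand = 1.5.
Odds after that evidence = (1/599) × 1.5 = 3/1198.
Target odds = 0.8/0.2 = 4.
Need 8ⁿ ≥ 4 ÷ (3/1198) = 4792/3.
8³ = 512 falls short of 4792/3 but 8⁴ = 4096 reaches it, so n = 4.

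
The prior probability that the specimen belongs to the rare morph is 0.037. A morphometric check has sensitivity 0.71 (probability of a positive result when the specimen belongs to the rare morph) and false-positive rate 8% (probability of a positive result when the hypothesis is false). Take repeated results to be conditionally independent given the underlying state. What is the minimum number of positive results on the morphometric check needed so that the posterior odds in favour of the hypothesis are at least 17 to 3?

3

Prior odds: 0.037 ÷ 0.963 = 37/963.
Likelihood ratio of a positive result = 0.71/0.08 = 8.875.
Target odds = 17/3.
Need (37/963) × 8.875ⁿ ≥ 17/3, i.e. 8.875ⁿ ≥ 5457/37.
8.875² = 78.765625 falls short of 5457/37 but 8.875³ = 357911/512 reaches it, so n = 3.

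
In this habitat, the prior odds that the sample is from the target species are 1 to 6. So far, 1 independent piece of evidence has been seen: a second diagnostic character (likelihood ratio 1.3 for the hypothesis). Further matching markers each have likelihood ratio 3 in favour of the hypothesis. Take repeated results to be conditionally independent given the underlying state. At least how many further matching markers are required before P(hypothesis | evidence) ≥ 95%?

5

Prior odds = 1/6.
Bayes factor of the evidence already in hand = 1.3.
Odds after that evidence = (1/6) × 1.3 = 13/60.
Target odds = 0.95/0.05 = 19.
Need 3ⁿ ≥ 19 ÷ (13/60) = 1140/13.
3⁴ = 81 falls short of 1140/13 but 3⁵ = 243 reaches it, so n = 5.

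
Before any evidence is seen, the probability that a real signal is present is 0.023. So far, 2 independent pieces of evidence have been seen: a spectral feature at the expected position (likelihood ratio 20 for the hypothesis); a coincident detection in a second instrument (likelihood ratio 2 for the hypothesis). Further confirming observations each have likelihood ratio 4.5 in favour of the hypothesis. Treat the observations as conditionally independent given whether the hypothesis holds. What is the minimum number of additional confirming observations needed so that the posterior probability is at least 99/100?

Prior odds = 0.023/0.977 = 23/977.
Combined Bayes factor of the evidence already in hand = 20 × 2 = 40.
Odds after that evidence = (23/977) × 40 = 920/977.
Target odds = 0.99/0.01 = 99.
Need 4.5ⁿ ≥ 99 ÷ (920/977) = 96723/920.
4.5³ = 91.125 falls short of 96723/920 but 4.5⁴ = 410.0625 reaches it, so n = 4.

4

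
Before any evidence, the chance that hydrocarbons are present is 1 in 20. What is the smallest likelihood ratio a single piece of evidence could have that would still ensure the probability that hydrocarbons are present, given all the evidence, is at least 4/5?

76

Prior odds = 0.05/0.95 = 1/19.
Target odds = 0.8/0.2 = 4.
Required Bayes factor = 4 ÷ (1/19) = 76.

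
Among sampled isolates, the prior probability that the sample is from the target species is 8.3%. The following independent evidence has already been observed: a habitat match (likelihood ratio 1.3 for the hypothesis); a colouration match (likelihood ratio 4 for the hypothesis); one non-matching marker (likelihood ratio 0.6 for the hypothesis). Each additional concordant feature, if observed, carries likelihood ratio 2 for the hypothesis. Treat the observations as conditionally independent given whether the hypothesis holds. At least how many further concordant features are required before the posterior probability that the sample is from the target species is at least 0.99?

Prior odds = 0.083/0.917 = 83/917.
Combined Bayes factor of the evidence already in hand = 1.3 × 4 × 0.6 = 3.12.
Odds after that evidence = (83/917) × 3.12 = 6474/22925.
Target odds = 0.99/0.01 = 99.
Need 2ⁿ ≥ 99 ÷ (6474/22925) = 756525/2158.
2⁸ = 256 falls short of 756525/2158 but 2⁹ = 512 reaches it, so n = 9.

9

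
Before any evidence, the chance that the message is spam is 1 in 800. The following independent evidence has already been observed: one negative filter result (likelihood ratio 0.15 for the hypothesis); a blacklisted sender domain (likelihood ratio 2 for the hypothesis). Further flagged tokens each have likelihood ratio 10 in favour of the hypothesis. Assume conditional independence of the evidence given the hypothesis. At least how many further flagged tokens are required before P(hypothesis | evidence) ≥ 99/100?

6

Prior odds = 0.00125/0.99875 = 1/799.
Combined Bayes factor of the evidence already in hand = 0.15 × 2 = 0.3.
Odds after that evidence = (1/799) × 0.3 = 3/7990.
Target odds = 0.99/0.01 = 99.
Need 10ⁿ ≥ 99 ÷ (3/7990) = 263670.
10⁵ = 100000 falls short of 263670 but 10⁶ = 1000000 reaches it, so n = 6.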